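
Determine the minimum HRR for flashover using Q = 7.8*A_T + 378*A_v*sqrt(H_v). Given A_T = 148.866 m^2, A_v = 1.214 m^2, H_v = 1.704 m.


7.8*A_T = 1161.2
sqrt(H_v) = 1.3054
378*A_v*sqrt(H_v) = 599.03
Q = 1161.2 + 599.03 = 1760.2 kW

1760.2 kW


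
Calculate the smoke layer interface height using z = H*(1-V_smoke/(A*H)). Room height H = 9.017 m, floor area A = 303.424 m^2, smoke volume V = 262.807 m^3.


V/(A*H) = 0.096056
1 - 0.096056 = 0.90394
z = 9.017 * 0.90394 = 8.1509 m

8.1509 m


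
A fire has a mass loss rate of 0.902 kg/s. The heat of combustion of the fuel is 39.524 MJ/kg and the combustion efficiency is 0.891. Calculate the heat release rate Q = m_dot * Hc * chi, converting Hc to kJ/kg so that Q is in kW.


Hc = 39.524 MJ/kg = 39.524 * 1000 kJ/kg = 39524 kJ/kg
Q = 0.902 kg/s * 39524 kJ/kg * 0.891 = 31765 kW

31765 kW


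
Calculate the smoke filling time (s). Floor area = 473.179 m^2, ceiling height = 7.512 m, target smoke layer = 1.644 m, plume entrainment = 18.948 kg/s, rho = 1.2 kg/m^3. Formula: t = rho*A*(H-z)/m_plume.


H - z = 5.868 m
t = 1.2 * 473.179 * 5.868 / 18.948 = 175.85 s

175.85 s


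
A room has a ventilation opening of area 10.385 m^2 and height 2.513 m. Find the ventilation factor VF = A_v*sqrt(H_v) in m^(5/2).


sqrt(H_v) = 1.5852
VF = 10.385 * 1.5852 = 16.463 m^(5/2)

16.463 m^(5/2)


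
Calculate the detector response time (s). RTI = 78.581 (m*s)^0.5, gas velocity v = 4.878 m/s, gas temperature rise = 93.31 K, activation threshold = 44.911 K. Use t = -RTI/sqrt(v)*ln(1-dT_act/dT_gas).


dT_act/dT_gas = 0.48131
ln(1 - 0.48131) = -0.65645
t = -78.581 / sqrt(4.878) * -0.65645 = 23.356 s

23.356 s


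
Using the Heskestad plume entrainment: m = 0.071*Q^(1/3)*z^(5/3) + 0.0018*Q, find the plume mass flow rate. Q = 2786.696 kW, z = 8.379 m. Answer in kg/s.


Q^(1/3) = 14.072
z^(5/3) = 34.566
First term = 0.071 * 14.072 * 34.566 = 34.536
Second term = 0.0018 * 2786.696 = 5.0161
m = 39.552 kg/s

39.552 kg/s


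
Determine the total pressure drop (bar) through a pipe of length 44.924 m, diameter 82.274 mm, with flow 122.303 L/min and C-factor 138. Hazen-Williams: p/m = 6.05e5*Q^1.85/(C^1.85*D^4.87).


Q^1.85 = 7273.8
C^1.85 = 9094.4
D^4.87 = 2.1249e+09
p/m = 0.00022772 bar/m
p_total = 0.00022772 * 44.924 = 0.010230 bar

0.010230 bar


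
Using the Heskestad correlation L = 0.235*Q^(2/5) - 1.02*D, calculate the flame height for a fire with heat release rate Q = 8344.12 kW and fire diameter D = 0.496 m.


Q^(2/5) = 37.030
0.235 * Q^(2/5) = 8.7020
1.02 * D = 0.50592
L = 8.1961 m

8.1961 m


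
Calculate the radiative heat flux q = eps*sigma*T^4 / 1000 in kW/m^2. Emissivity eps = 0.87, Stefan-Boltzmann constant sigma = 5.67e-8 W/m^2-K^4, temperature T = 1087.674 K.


T^4 = 1.3996e+12
q = 0.87 * 5.67e-8 * 1.3996e+12 / 1000 = 69.039 kW/m^2

69.039 kW/m^2


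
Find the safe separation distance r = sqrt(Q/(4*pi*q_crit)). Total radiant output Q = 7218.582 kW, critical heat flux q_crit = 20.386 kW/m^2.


4*pi*q_crit = 256.18
Q/(4*pi*q_crit) = 28.178
r = sqrt(28.178) = 5.3083 m

5.3083 m


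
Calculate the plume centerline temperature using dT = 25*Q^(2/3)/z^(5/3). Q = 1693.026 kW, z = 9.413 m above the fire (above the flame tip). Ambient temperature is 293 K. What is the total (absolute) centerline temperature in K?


Q^(2/3) = 142.05
z^(5/3) = 41.964
dT = 25 * 142.05 / 41.964 = 84.626 K
T = 293 + 84.626 = 377.63 K

377.63 K


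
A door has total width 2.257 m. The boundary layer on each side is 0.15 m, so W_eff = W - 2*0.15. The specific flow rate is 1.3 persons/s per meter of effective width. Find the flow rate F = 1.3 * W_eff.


W_eff = 2.257 - 0.30 = 1.957 m
F = 1.3 * 1.957 = 2.5441 persons/s

2.5441 persons/s


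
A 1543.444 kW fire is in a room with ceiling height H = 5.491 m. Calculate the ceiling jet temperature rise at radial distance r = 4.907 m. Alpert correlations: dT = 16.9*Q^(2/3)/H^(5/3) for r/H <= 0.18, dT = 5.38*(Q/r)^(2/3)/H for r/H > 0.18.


r/H = 4.907 / 5.491 = 0.89364
r/H > 0.18, so dT = 5.38*(Q/r)^(2/3)/H
Q/r = 314.54
(Q/r)^(2/3) = 46.251
dT = 5.38 * 46.251 / 5.491 = 45.316 K

45.316 K


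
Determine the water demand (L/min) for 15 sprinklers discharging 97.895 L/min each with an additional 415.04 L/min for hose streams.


Sprinkler demand = 15 * 97.895 = 1468.425 L/min
Total = 1468.425 + 415.04 = 1883.465 L/min

1883.465 L/min


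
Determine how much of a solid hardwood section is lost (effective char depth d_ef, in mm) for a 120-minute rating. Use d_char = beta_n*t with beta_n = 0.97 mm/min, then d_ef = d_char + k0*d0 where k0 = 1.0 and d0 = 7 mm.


d_char = 0.97 * 120 = 116.4 mm
d_ef = 116.4 + 1.0*7 = 123.4 mm

123.4 mm


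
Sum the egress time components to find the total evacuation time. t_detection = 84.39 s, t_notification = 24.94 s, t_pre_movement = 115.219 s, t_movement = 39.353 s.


Total = 84.39 + 24.94 + 115.219 + 39.353 = 263.902 s

263.902 s


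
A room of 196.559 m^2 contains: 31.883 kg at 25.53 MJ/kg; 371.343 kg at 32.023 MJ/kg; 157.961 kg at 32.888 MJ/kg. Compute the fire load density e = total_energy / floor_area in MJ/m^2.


Total energy = 31.883*25.53 + 371.343*32.023 + 157.961*32.888
= 813.9730 + 11891.52 + 5195.021
= 17900.51 MJ
e = 17900.51 / 196.559 = 91.069 MJ/m^2

91.069 MJ/m^2


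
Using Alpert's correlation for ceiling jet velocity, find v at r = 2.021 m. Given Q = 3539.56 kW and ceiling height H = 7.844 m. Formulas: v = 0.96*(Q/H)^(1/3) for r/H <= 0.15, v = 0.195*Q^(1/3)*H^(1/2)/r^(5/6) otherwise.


r/H = 2.021 / 7.844 = 0.25765
r/H > 0.15, so v = 0.195*Q^(1/3)*H^(1/2)/r^(5/6)
Q^(1/3) = 15.240
H^(1/2) = 2.8007
r^(5/6) = 1.7974
v = 0.195 * 15.240 * 2.8007 / 1.7974 = 4.6307 m/s

4.6307 m/s


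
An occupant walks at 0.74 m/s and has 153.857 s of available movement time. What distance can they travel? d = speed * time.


d = 0.74 * 153.857 = 113.85 m

113.85 m


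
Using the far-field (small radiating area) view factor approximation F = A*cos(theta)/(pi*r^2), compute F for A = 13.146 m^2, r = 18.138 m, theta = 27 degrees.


cos(27 deg) = 0.89101
pi*r^2 = 1033.5
F = 13.146 * 0.89101 / 1033.5 = 0.011333

0.011333


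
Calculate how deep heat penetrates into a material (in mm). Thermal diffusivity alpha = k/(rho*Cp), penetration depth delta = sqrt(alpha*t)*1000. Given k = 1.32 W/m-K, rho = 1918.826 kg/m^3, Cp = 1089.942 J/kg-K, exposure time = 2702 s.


alpha = 1.32 / (1918.826 * 1089.942) = 6.3115e-07 m^2/s
alpha * t = 0.0017054
delta = sqrt(0.0017054) * 1000 = 41.296 mm

41.296 mm


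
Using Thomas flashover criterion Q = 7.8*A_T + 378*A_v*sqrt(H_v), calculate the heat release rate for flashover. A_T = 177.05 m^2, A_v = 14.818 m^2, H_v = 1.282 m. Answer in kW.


7.8*A_T = 1380.99
sqrt(H_v) = 1.1323
378*A_v*sqrt(H_v) = 6342.0
Q = 1380.99 + 6342.0 = 7723.0 kW

7723.0 kW


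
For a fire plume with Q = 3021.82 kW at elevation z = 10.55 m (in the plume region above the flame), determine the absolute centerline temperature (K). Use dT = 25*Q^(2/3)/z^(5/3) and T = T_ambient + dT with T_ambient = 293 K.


Q^(2/3) = 209.02
z^(5/3) = 50.748
dT = 25 * 209.02 / 50.748 = 102.97 K
T = 293 + 102.97 = 395.97 K

395.97 K


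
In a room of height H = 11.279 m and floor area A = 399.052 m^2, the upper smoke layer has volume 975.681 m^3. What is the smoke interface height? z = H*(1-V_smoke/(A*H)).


V/(A*H) = 0.21677
1 - 0.21677 = 0.78323
z = 11.279 * 0.78323 = 8.8340 m

8.8340 m


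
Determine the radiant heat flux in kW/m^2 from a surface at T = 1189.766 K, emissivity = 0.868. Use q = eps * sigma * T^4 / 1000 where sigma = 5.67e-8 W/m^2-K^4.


T^4 = 2.0038e+12
q = 0.868 * 5.67e-8 * 2.0038e+12 / 1000 = 98.616 kW/m^2

98.616 kW/m^2


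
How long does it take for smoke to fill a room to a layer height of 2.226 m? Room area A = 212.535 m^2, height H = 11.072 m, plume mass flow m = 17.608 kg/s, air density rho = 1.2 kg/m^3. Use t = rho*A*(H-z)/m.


H - z = 8.846 m
t = 1.2 * 212.535 * 8.846 / 17.608 = 128.13 s

128.13 s


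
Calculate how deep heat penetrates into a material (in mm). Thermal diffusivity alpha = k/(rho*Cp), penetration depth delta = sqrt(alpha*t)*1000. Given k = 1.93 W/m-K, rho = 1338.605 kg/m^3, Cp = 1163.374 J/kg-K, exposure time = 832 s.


alpha = 1.93 / (1338.605 * 1163.374) = 1.2393e-06 m^2/s
alpha * t = 0.0010311
delta = sqrt(0.0010311) * 1000 = 32.111 mm

32.111 mm


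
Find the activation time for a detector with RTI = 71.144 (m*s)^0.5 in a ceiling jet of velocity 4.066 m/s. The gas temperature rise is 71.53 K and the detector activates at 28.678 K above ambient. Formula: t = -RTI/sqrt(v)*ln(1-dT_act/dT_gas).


dT_act/dT_gas = 0.40092
ln(1 - 0.40092) = -0.51236
t = -71.144 / sqrt(4.066) * -0.51236 = 18.077 s

18.077 s


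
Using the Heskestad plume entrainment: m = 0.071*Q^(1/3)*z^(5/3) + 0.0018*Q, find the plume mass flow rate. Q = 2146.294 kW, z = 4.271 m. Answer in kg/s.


Q^(1/3) = 12.899
z^(5/3) = 11.243
First term = 0.071 * 12.899 * 11.243 = 10.297
Second term = 0.0018 * 2146.294 = 3.8633
m = 14.160 kg/s

14.160 kg/s


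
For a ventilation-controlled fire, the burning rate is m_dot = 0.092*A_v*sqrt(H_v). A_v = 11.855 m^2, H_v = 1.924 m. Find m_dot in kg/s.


sqrt(H_v) = 1.3871
m_dot = 0.092 * 11.855 * 1.3871 = 1.5128 kg/s

1.5128 kg/s


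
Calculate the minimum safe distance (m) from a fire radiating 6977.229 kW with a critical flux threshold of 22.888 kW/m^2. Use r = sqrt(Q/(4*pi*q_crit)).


4*pi*q_crit = 287.62
Q/(4*pi*q_crit) = 24.259
r = sqrt(24.259) = 4.9253 m

4.9253 m


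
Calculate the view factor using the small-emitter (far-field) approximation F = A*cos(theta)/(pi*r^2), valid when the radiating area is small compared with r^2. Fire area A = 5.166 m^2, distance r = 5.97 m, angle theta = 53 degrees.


cos(53 deg) = 0.60182
pi*r^2 = 111.97
F = 5.166 * 0.60182 / 111.97 = 0.027766

0.027766


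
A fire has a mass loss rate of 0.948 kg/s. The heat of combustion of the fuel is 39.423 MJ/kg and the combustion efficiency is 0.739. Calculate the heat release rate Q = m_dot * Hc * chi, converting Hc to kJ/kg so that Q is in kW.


Hc = 39.423 MJ/kg = 39.423 * 1000 kJ/kg = 39423 kJ/kg
Q = 0.948 kg/s * 39423 kJ/kg * 0.739 = 27619 kW

27619 kW


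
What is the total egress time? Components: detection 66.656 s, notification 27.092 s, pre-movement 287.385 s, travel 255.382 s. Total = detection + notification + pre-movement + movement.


Total = 66.656 + 27.092 + 287.385 + 255.382 = 636.515 s

636.515 s


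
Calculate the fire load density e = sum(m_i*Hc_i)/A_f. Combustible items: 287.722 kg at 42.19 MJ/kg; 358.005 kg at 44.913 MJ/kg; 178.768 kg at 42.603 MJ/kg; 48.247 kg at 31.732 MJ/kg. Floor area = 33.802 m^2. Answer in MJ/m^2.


Total energy = 287.722*42.19 + 358.005*44.913 + 178.768*42.603 + 48.247*31.732
= 12138.99 + 16079.08 + 7616.053 + 1530.974
= 37365.10 MJ
e = 37365.10 / 33.802 = 1105.4 MJ/m^2

1105.4 MJ/m^2


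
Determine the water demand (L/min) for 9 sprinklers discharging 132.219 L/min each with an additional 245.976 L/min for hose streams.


Sprinkler demand = 9 * 132.219 = 1189.971 L/min
Total = 1189.971 + 245.976 = 1435.947 L/min

1435.947 L/min


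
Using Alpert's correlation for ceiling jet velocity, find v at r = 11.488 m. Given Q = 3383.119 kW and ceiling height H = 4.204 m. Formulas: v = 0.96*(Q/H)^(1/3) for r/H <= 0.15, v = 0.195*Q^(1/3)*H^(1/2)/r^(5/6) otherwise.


r/H = 11.488 / 4.204 = 2.7326
r/H > 0.15, so v = 0.195*Q^(1/3)*H^(1/2)/r^(5/6)
Q^(1/3) = 15.012
H^(1/2) = 2.0504
r^(5/6) = 7.6478
v = 0.195 * 15.012 * 2.0504 / 7.6478 = 0.78482 m/s

0.78482 m/s


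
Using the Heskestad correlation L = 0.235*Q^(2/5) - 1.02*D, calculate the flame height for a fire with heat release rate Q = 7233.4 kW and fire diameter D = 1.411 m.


Q^(2/5) = 34.973
0.235 * Q^(2/5) = 8.2187
1.02 * D = 1.4392
L = 6.7795 m

6.7795 m


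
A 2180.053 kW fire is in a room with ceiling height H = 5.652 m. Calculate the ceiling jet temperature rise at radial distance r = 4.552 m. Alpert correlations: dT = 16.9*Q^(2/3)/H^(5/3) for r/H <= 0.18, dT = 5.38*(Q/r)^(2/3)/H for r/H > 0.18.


r/H = 4.552 / 5.652 = 0.80538
r/H > 0.18, so dT = 5.38*(Q/r)^(2/3)/H
Q/r = 478.92
(Q/r)^(2/3) = 61.213
dT = 5.38 * 61.213 / 5.652 = 58.267 K

58.267 K


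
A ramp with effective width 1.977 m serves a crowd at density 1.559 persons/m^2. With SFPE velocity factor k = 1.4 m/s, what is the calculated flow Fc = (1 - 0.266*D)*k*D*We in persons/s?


1 - 0.266*D = 1 - 0.266*1.559 = 0.58531
Fs = 0.58531 * 1.4 * 1.559 = 1.2775 persons/(s*m)
Fc = 1.2775 * 1.977 = 2.5256 persons/s

2.5256 persons/s


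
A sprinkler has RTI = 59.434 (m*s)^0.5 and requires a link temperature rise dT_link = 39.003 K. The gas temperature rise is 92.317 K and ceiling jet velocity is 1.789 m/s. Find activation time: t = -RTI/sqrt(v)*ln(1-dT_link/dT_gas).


dT_link/dT_gas = 0.42249
ln(1 - 0.42249) = -0.54903
t = -59.434 / sqrt(1.789) * -0.54903 = 24.396 s

24.396 s


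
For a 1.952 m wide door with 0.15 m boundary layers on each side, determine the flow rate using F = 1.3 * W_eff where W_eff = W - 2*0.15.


W_eff = 1.952 - 0.30 = 1.652 m
F = 1.3 * 1.652 = 2.1476 persons/s

2.1476 persons/s


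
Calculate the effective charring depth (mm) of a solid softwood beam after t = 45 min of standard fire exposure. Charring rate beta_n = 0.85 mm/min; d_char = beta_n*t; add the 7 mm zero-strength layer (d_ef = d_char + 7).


d_char = 0.85 * 45 = 38.25 mm
d_ef = 38.25 + 1.0*7 = 45.25 mm

45.25 mm


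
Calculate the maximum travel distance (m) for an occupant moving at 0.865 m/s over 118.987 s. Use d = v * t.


d = 0.865 * 118.987 = 102.92 m

102.92 m


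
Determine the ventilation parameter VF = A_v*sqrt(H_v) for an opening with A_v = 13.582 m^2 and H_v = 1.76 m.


sqrt(H_v) = 1.3266
VF = 13.582 * 1.3266 = 18.019 m^(5/2)

18.019 m^(5/2)


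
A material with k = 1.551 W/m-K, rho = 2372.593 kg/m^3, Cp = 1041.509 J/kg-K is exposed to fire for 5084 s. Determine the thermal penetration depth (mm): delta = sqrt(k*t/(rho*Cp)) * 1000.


alpha = 1.551 / (2372.593 * 1041.509) = 6.2766e-07 m^2/s
alpha * t = 0.0031910
delta = sqrt(0.0031910) * 1000 = 56.489 mm

56.489 mm


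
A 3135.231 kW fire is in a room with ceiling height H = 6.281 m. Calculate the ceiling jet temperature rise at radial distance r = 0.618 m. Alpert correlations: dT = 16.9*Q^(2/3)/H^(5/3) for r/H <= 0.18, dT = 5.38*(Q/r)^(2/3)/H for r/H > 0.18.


r/H = 0.618 / 6.281 = 0.098392
r/H <= 0.18, so dT = 16.9*Q^(2/3)/H^(5/3)
Q^(2/3) = 214.21
H^(5/3) = 21.382
dT = 16.9 * 214.21 / 21.382 = 169.31 K

169.31 K


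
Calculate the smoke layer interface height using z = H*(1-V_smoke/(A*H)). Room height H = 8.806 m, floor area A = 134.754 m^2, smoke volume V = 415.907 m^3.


V/(A*H) = 0.35049
1 - 0.35049 = 0.64951
z = 8.806 * 0.64951 = 5.7196 m

5.7196 m


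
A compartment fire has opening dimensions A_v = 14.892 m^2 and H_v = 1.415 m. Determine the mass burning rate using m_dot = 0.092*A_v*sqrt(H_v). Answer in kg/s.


sqrt(H_v) = 1.1895
m_dot = 0.092 * 14.892 * 1.1895 = 1.6297 kg/s

1.6297 kg/s


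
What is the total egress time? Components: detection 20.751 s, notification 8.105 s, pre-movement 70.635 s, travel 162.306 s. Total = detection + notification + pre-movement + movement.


Total = 20.751 + 8.105 + 70.635 + 162.306 = 261.797 s

261.797 s


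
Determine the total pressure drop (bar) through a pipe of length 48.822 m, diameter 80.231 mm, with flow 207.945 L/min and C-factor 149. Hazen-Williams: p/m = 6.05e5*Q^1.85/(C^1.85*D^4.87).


Q^1.85 = 19418
C^1.85 = 10481
D^4.87 = 1.8800e+09
p/m = 0.00059624 bar/m
p_total = 0.00059624 * 48.822 = 0.029109 bar

0.029109 bar


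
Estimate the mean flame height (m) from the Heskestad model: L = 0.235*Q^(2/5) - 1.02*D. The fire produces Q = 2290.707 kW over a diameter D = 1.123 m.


Q^(2/5) = 22.079
0.235 * Q^(2/5) = 5.1887
1.02 * D = 1.1455
L = 4.0432 m

4.0432 m


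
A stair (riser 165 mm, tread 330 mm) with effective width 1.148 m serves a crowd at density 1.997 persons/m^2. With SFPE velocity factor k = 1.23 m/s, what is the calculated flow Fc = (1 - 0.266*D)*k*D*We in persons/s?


1 - 0.266*D = 1 - 0.266*1.997 = 0.46880
Fs = 0.46880 * 1.23 * 1.997 = 1.1515 persons/(s*m)
Fc = 1.1515 * 1.148 = 1.3219 persons/s

1.3219 persons/s


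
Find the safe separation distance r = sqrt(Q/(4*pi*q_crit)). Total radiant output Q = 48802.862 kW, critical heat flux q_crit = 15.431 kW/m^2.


4*pi*q_crit = 193.91
Q/(4*pi*q_crit) = 251.68
r = sqrt(251.68) = 15.864 m

15.864 m


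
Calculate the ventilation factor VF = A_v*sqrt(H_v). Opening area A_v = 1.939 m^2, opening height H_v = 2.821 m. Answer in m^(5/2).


sqrt(H_v) = 1.6796
VF = 1.939 * 1.6796 = 3.2567 m^(5/2)

3.2567 m^(5/2)


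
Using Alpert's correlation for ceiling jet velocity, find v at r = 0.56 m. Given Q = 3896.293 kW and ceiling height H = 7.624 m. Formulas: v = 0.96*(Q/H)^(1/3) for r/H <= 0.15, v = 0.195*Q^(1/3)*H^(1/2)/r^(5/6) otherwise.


r/H = 0.56 / 7.624 = 0.073452
r/H <= 0.15, so v = 0.96*(Q/H)^(1/3)
Q/H = 511.06
(Q/H)^(1/3) = 7.9951
v = 0.96 * 7.9951 = 7.6753 m/s

7.6753 m/s


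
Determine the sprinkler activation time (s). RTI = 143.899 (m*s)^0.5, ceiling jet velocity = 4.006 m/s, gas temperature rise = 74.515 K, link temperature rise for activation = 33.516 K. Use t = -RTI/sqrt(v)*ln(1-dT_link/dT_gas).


dT_link/dT_gas = 0.44979
ln(1 - 0.44979) = -0.59745
t = -143.899 / sqrt(4.006) * -0.59745 = 42.954 s

42.954 s


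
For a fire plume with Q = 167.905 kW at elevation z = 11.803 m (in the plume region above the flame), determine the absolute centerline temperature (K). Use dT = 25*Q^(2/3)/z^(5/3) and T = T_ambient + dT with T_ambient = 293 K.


Q^(2/3) = 30.435
z^(5/3) = 61.186
dT = 25 * 30.435 / 61.186 = 12.435 K
T = 293 + 12.435 = 305.44 K

305.44 K


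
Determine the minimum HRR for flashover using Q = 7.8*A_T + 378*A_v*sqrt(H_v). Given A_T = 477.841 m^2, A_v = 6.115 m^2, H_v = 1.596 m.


7.8*A_T = 3727.2
sqrt(H_v) = 1.2633
378*A_v*sqrt(H_v) = 2920.1
Q = 3727.2 + 2920.1 = 6647.3 kW

6647.3 kW


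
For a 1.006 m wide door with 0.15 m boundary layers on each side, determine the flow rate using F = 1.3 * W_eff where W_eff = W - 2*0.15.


W_eff = 1.006 - 0.30 = 0.706 m
F = 1.3 * 0.706 = 0.91780 persons/s

0.91780 persons/s


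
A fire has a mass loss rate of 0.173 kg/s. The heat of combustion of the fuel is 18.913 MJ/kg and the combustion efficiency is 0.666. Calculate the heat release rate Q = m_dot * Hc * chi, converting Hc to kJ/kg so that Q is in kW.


Hc = 18.913 MJ/kg = 18.913 * 1000 kJ/kg = 18913 kJ/kg
Q = 0.173 kg/s * 18913 kJ/kg * 0.666 = 2179.1 kW

2179.1 kW


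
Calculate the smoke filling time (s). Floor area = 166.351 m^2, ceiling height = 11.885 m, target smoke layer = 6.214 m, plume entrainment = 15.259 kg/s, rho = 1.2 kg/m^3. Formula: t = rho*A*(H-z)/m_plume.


H - z = 5.671 m
t = 1.2 * 166.351 * 5.671 / 15.259 = 74.189 s

74.189 s


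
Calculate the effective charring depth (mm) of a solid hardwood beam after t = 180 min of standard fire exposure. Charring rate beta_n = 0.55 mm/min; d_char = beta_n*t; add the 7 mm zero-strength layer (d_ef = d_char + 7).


d_char = 0.55 * 180 = 99 mm
d_ef = 99 + 1.0*7 = 106 mm

106 mm


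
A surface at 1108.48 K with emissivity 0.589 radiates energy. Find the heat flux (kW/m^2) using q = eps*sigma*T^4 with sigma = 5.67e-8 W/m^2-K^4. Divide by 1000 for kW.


T^4 = 1.5098e+12
q = 0.589 * 5.67e-8 * 1.5098e+12 / 1000 = 50.421 kW/m^2

50.421 kW/m^2


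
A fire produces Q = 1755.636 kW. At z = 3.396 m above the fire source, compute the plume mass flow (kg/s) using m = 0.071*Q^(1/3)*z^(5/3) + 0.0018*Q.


Q^(1/3) = 12.064
z^(5/3) = 7.6727
First term = 0.071 * 12.064 * 7.6727 = 6.5718
Second term = 0.0018 * 1755.636 = 3.1601
m = 9.7319 kg/s

9.7319 kg/s


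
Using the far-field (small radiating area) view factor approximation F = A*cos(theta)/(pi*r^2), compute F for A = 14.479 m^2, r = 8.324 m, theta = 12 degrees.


cos(12 deg) = 0.97815
pi*r^2 = 217.68
F = 14.479 * 0.97815 / 217.68 = 0.065062

0.065062


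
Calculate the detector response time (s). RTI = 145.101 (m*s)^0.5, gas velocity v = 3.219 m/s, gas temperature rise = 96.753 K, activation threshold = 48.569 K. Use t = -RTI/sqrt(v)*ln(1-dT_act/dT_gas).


dT_act/dT_gas = 0.50199
ln(1 - 0.50199) = -0.69713
t = -145.101 / sqrt(3.219) * -0.69713 = 56.380 s

56.380 s


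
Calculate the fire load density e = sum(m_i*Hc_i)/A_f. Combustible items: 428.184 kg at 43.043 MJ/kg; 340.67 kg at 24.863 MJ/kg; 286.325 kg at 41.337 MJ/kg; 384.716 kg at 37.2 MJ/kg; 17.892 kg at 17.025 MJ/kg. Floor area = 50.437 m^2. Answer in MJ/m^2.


Total energy = 428.184*43.043 + 340.67*24.863 + 286.325*41.337 + 384.716*37.2 + 17.892*17.025
= 18430.32 + 8470.078 + 11835.82 + 14311.44 + 304.6113
= 53352.27 MJ
e = 53352.27 / 50.437 = 1057.8 MJ/m^2

1057.8 MJ/m^2


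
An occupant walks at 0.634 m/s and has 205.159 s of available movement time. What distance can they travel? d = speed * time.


d = 0.634 * 205.159 = 130.07 m

130.07 m


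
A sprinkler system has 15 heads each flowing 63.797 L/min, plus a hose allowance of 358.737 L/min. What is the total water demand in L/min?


Sprinkler demand = 15 * 63.797 = 956.955 L/min
Total = 956.955 + 358.737 = 1315.692 L/min

1315.692 L/min


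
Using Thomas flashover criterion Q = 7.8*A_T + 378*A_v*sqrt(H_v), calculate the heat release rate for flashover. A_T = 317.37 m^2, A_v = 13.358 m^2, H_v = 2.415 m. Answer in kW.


7.8*A_T = 2475.486
sqrt(H_v) = 1.5540
378*A_v*sqrt(H_v) = 7846.8
Q = 2475.486 + 7846.8 = 10322 kW

10322 kW


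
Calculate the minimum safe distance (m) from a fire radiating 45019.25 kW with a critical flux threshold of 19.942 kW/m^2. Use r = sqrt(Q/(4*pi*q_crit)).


4*pi*q_crit = 250.60
Q/(4*pi*q_crit) = 179.65
r = sqrt(179.65) = 13.403 m

13.403 m


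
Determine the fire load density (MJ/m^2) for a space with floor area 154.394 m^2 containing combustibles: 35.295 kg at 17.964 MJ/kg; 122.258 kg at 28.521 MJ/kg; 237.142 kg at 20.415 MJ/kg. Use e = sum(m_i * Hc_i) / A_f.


Total energy = 35.295*17.964 + 122.258*28.521 + 237.142*20.415
= 634.0394 + 3486.920 + 4841.254
= 8962.214 MJ
e = 8962.214 / 154.394 = 58.048 MJ/m^2

58.048 MJ/m^2


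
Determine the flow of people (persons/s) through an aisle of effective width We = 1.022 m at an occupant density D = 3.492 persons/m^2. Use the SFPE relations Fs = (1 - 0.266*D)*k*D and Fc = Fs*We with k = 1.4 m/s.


1 - 0.266*D = 1 - 0.266*3.492 = 0.071128
Fs = 0.071128 * 1.4 * 3.492 = 0.34773 persons/(s*m)
Fc = 0.34773 * 1.022 = 0.35538 persons/s

0.35538 persons/s


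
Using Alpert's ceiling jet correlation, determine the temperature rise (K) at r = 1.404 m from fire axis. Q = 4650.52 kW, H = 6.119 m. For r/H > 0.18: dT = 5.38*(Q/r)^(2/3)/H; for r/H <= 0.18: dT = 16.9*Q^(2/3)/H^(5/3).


r/H = 1.404 / 6.119 = 0.22945
r/H > 0.18, so dT = 5.38*(Q/r)^(2/3)/H
Q/r = 3312.3
(Q/r)^(2/3) = 222.21
dT = 5.38 * 222.21 / 6.119 = 195.37 K

195.37 K


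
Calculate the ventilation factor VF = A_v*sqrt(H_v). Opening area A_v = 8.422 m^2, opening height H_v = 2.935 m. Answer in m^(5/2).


sqrt(H_v) = 1.7132
VF = 8.422 * 1.7132 = 14.428 m^(5/2)

14.428 m^(5/2)


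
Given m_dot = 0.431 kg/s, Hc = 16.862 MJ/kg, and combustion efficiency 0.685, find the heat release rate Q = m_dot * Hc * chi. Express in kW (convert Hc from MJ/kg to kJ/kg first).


Hc = 16.862 MJ/kg = 16.862 * 1000 kJ/kg = 16862 kJ/kg
Q = 0.431 kg/s * 16862 kJ/kg * 0.685 = 4978.3 kW

4978.3 kW


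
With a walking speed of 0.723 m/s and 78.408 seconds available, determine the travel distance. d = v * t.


d = 0.723 * 78.408 = 56.689 m

56.689 m


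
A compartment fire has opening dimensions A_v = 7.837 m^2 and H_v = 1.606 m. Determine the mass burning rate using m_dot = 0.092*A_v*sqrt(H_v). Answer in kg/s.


sqrt(H_v) = 1.2673
m_dot = 0.092 * 7.837 * 1.2673 = 0.91371 kg/s

0.91371 kg/s


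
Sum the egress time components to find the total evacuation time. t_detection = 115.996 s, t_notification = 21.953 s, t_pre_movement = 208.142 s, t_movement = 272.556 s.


Total = 115.996 + 21.953 + 208.142 + 272.556 = 618.647 s

618.647 s


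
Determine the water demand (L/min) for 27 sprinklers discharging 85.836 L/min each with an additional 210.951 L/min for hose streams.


Sprinkler demand = 27 * 85.836 = 2317.572 L/min
Total = 2317.572 + 210.951 = 2528.523 L/min

2528.523 L/min


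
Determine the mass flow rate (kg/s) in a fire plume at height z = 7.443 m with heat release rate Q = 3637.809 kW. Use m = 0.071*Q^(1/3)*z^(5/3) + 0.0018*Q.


Q^(1/3) = 15.380
z^(5/3) = 28.374
First term = 0.071 * 15.380 * 28.374 = 30.983
Second term = 0.0018 * 3637.809 = 6.5481
m = 37.531 kg/s

37.531 kg/s


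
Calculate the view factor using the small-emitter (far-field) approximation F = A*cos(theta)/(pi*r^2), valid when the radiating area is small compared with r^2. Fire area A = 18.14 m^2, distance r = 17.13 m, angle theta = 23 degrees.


cos(23 deg) = 0.92050
pi*r^2 = 921.86
F = 18.14 * 0.92050 / 921.86 = 0.018113

0.018113


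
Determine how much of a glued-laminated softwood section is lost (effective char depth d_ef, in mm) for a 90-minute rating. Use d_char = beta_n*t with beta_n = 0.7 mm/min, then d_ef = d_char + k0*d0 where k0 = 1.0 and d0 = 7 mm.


d_char = 0.7 * 90 = 63 mm
d_ef = 63 + 1.0*7 = 70 mm

70 mm


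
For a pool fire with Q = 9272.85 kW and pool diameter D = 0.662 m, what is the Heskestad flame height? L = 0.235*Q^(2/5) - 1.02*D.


Q^(2/5) = 38.626
0.235 * Q^(2/5) = 9.0772
1.02 * D = 0.67524
L = 8.4020 m

8.4020 m


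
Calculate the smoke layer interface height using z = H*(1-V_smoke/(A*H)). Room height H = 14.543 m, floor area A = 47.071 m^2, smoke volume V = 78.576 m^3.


V/(A*H) = 0.11478
1 - 0.11478 = 0.88522
z = 14.543 * 0.88522 = 12.874 m

12.874 m


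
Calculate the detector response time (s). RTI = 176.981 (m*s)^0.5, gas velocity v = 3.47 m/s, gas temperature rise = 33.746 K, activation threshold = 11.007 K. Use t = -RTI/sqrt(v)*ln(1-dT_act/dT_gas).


dT_act/dT_gas = 0.32617
ln(1 - 0.32617) = -0.39478
t = -176.981 / sqrt(3.47) * -0.39478 = 37.507 s

37.507 s


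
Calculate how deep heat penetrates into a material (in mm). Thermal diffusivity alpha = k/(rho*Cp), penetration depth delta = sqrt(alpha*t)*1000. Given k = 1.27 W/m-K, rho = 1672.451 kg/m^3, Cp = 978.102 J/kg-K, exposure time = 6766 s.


alpha = 1.27 / (1672.451 * 978.102) = 7.7637e-07 m^2/s
alpha * t = 0.0052529
delta = sqrt(0.0052529) * 1000 = 72.477 mm

72.477 mm


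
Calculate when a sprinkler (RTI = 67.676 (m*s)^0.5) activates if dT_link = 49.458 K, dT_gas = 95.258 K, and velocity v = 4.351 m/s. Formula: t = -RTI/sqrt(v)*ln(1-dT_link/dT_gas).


dT_link/dT_gas = 0.51920
ln(1 - 0.51920) = -0.73230
t = -67.676 / sqrt(4.351) * -0.73230 = 23.759 s

23.759 s


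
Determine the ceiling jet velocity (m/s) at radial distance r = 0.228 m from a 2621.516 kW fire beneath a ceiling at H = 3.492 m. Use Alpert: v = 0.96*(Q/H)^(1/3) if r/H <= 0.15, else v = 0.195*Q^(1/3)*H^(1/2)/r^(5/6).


r/H = 0.228 / 3.492 = 0.065292
r/H <= 0.15, so v = 0.96*(Q/H)^(1/3)
Q/H = 750.72
(Q/H)^(1/3) = 9.0885
v = 0.96 * 9.0885 = 8.7250 m/s

8.7250 m/s


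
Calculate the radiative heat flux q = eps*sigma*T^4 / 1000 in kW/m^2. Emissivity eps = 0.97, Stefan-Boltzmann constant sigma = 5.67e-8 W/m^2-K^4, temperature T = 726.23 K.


T^4 = 2.7816e+11
q = 0.97 * 5.67e-8 * 2.7816e+11 / 1000 = 15.299 kW/m^2

15.299 kW/m^2


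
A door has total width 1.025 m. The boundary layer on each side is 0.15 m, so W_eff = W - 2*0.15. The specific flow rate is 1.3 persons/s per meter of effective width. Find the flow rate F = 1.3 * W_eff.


W_eff = 1.025 - 0.30 = 0.725 m
F = 1.3 * 0.725 = 0.94250 persons/s

0.94250 persons/s


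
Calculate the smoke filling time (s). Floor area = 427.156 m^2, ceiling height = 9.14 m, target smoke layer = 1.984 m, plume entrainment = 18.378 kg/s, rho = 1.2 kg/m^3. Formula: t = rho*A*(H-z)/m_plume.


H - z = 7.156 m
t = 1.2 * 427.156 * 7.156 / 18.378 = 199.59 s

199.59 s


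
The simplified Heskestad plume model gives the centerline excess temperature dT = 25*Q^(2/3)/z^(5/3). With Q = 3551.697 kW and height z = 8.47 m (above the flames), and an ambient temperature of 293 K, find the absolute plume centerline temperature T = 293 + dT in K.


Q^(2/3) = 232.79
z^(5/3) = 35.194
dT = 25 * 232.79 / 35.194 = 165.36 K
T = 293 + 165.36 = 458.36 K

458.36 K


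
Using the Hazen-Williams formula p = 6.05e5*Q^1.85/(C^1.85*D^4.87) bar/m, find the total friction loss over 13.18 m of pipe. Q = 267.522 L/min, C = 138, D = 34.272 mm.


Q^1.85 = 30947
C^1.85 = 9094.4
D^4.87 = 2.9864e+07
p/m = 0.068935 bar/m
p_total = 0.068935 * 13.18 = 0.90856 bar

0.90856 bar


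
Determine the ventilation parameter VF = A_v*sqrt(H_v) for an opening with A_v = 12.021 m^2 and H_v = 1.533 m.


sqrt(H_v) = 1.2381
VF = 12.021 * 1.2381 = 14.884 m^(5/2)

14.884 m^(5/2)


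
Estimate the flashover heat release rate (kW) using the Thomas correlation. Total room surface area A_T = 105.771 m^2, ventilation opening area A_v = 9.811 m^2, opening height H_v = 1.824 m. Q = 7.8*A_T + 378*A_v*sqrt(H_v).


7.8*A_T = 825.01
sqrt(H_v) = 1.3506
378*A_v*sqrt(H_v) = 5008.6
Q = 825.01 + 5008.6 = 5833.6 kW

5833.6 kW


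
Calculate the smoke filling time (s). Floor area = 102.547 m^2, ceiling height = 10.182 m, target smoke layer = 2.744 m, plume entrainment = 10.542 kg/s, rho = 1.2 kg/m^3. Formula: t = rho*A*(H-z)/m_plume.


H - z = 7.438 m
t = 1.2 * 102.547 * 7.438 / 10.542 = 86.824 s

86.824 s


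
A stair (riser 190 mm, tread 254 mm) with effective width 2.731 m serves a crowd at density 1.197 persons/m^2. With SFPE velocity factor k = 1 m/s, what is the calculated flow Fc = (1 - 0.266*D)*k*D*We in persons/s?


1 - 0.266*D = 1 - 0.266*1.197 = 0.68160
Fs = 0.68160 * 1 * 1.197 = 0.81587 persons/(s*m)
Fc = 0.81587 * 2.731 = 2.2281 persons/s

2.2281 persons/s


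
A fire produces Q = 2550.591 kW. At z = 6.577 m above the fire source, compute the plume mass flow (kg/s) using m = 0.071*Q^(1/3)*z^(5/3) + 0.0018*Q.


Q^(1/3) = 13.663
z^(5/3) = 23.088
First term = 0.071 * 13.663 * 23.088 = 22.397
Second term = 0.0018 * 2550.591 = 4.5911
m = 26.988 kg/s

26.988 kg/s


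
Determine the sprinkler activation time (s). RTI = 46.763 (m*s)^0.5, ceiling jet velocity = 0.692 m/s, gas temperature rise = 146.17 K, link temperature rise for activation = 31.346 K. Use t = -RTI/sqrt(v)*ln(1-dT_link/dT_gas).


dT_link/dT_gas = 0.21445
ln(1 - 0.21445) = -0.24137
t = -46.763 / sqrt(0.692) * -0.24137 = 13.569 s

13.569 s


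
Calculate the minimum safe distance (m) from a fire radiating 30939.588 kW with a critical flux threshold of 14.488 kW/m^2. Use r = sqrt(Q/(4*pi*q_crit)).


4*pi*q_crit = 182.06
Q/(4*pi*q_crit) = 169.94
r = sqrt(169.94) = 13.036 m

13.036 m


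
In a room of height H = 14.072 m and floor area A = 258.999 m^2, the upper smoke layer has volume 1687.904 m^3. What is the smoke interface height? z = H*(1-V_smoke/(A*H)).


V/(A*H) = 0.46312
1 - 0.46312 = 0.53688
z = 14.072 * 0.53688 = 7.5550 m

7.5550 m


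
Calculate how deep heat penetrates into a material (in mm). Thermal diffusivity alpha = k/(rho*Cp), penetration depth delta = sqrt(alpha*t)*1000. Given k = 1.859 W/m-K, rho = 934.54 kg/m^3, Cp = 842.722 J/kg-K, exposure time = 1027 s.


alpha = 1.859 / (934.54 * 842.722) = 2.3605e-06 m^2/s
alpha * t = 0.0024242
delta = sqrt(0.0024242) * 1000 = 49.236 mm

49.236 mm


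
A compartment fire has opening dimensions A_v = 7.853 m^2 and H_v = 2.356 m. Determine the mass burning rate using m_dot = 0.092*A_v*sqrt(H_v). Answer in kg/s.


sqrt(H_v) = 1.5349
m_dot = 0.092 * 7.853 * 1.5349 = 1.1089 kg/s

1.1089 kg/s


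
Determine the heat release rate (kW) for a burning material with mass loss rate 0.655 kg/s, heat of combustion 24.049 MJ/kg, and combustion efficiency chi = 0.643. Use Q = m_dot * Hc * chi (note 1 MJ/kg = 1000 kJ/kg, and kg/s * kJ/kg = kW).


Hc = 24.049 MJ/kg = 24.049 * 1000 kJ/kg = 24049 kJ/kg
Q = 0.655 kg/s * 24049 kJ/kg * 0.643 = 10129 kW

10129 kW


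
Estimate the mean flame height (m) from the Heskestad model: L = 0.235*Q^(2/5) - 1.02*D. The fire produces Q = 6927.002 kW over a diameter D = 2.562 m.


Q^(2/5) = 34.373
0.235 * Q^(2/5) = 8.0777
1.02 * D = 2.6132
L = 5.4644 m

5.4644 m


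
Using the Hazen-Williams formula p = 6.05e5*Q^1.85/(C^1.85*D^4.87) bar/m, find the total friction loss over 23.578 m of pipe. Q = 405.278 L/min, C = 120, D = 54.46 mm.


Q^1.85 = 66733
C^1.85 = 7022.4
D^4.87 = 2.8490e+08
p/m = 0.020180 bar/m
p_total = 0.020180 * 23.578 = 0.47580 bar

0.47580 bar


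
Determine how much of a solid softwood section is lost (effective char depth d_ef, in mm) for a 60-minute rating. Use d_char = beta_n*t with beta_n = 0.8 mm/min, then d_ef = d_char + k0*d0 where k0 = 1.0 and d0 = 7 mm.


d_char = 0.8 * 60 = 48 mm
d_ef = 48 + 1.0*7 = 55 mm

55 mm


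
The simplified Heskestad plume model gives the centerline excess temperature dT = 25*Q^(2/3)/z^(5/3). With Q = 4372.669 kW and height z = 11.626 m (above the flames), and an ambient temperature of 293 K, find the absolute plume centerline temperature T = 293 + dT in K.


Q^(2/3) = 267.40
z^(5/3) = 59.665
dT = 25 * 267.40 / 59.665 = 112.04 K
T = 293 + 112.04 = 405.04 K

405.04 K


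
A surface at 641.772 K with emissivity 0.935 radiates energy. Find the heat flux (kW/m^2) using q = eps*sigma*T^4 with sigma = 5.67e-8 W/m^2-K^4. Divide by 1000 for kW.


T^4 = 1.6964e+11
q = 0.935 * 5.67e-8 * 1.6964e+11 / 1000 = 8.9933 kW/m^2

8.9933 kW/m^2


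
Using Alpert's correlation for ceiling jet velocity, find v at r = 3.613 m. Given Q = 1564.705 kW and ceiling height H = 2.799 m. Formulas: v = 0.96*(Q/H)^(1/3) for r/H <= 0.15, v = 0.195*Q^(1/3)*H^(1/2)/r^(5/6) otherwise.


r/H = 3.613 / 2.799 = 1.2908
r/H > 0.15, so v = 0.195*Q^(1/3)*H^(1/2)/r^(5/6)
Q^(1/3) = 11.609
H^(1/2) = 1.6730
r^(5/6) = 2.9167
v = 0.195 * 11.609 * 1.6730 / 2.9167 = 1.2985 m/s

1.2985 m/s


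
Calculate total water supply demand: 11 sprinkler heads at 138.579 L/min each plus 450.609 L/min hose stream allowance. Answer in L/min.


Sprinkler demand = 11 * 138.579 = 1524.369 L/min
Total = 1524.369 + 450.609 = 1974.978 L/min

1974.978 L/min


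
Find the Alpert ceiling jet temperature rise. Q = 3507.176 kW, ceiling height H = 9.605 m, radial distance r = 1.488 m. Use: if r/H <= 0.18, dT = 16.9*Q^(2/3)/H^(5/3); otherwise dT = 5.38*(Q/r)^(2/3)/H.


r/H = 1.488 / 9.605 = 0.15492
r/H <= 0.18, so dT = 16.9*Q^(2/3)/H^(5/3)
Q^(2/3) = 230.84
H^(5/3) = 43.401
dT = 16.9 * 230.84 / 43.401 = 89.887 K

89.887 K


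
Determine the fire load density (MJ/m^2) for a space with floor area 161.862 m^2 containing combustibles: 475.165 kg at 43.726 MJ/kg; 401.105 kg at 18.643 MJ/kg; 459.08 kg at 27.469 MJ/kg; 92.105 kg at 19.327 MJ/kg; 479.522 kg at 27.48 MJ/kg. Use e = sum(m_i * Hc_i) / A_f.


Total energy = 475.165*43.726 + 401.105*18.643 + 459.08*27.469 + 92.105*19.327 + 479.522*27.48
= 20777.06 + 7477.801 + 12610.47 + 1780.113 + 13177.26
= 55822.71 MJ
e = 55822.71 / 161.862 = 344.88 MJ/m^2

344.88 MJ/m^2


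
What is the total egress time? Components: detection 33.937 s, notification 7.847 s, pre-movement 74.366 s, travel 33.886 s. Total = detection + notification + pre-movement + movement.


Total = 33.937 + 7.847 + 74.366 + 33.886 = 150.036 s

150.036 s


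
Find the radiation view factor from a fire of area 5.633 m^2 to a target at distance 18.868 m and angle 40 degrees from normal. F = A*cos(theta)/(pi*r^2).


cos(40 deg) = 0.76604
pi*r^2 = 1118.4
F = 5.633 * 0.76604 / 1118.4 = 0.0038583

0.0038583


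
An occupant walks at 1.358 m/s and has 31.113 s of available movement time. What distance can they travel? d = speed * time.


d = 1.358 * 31.113 = 42.251 m

42.251 m


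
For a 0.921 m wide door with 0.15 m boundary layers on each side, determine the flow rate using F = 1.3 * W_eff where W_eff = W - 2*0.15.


W_eff = 0.921 - 0.30 = 0.621 m
F = 1.3 * 0.621 = 0.80730 persons/s

0.80730 persons/s


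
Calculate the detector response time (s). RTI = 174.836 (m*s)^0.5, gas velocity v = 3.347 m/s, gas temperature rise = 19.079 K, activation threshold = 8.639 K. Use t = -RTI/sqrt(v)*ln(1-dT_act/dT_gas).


dT_act/dT_gas = 0.45280
ln(1 - 0.45280) = -0.60294
t = -174.836 / sqrt(3.347) * -0.60294 = 57.621 s

57.621 s


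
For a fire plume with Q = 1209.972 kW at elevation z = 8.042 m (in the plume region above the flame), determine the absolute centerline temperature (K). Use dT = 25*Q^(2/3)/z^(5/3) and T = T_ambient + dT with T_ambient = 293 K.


Q^(2/3) = 113.55
z^(5/3) = 32.280
dT = 25 * 113.55 / 32.280 = 87.939 K
T = 293 + 87.939 = 380.94 K

380.94 K


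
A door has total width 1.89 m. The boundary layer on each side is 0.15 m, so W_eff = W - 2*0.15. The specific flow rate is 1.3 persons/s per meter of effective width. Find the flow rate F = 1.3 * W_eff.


W_eff = 1.89 - 0.30 = 1.59 m
F = 1.3 * 1.59 = 2.067 persons/s

2.067 persons/s


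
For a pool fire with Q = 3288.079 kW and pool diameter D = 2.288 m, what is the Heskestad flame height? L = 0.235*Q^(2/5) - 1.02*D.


Q^(2/5) = 25.514
0.235 * Q^(2/5) = 5.9958
1.02 * D = 2.3338
L = 3.6620 m

3.6620 m


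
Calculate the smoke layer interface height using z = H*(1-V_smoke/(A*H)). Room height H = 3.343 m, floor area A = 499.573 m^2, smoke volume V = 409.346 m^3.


V/(A*H) = 0.24511
1 - 0.24511 = 0.75489
z = 3.343 * 0.75489 = 2.5236 m

2.5236 m


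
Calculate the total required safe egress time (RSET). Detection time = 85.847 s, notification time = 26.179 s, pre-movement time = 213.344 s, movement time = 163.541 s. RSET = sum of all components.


Total = 85.847 + 26.179 + 213.344 + 163.541 = 488.911 s

488.911 s


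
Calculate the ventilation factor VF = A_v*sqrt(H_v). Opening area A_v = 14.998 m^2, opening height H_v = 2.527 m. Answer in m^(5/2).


sqrt(H_v) = 1.5897
VF = 14.998 * 1.5897 = 23.842 m^(5/2)

23.842 m^(5/2)


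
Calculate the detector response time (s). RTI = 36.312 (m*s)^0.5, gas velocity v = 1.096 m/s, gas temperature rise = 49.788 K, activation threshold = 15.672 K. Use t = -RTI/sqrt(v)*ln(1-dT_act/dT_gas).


dT_act/dT_gas = 0.31477
ln(1 - 0.31477) = -0.37801
t = -36.312 / sqrt(1.096) * -0.37801 = 13.111 s

13.111 s


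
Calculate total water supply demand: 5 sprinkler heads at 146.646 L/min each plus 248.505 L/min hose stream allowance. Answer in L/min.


Sprinkler demand = 5 * 146.646 = 733.23 L/min
Total = 733.23 + 248.505 = 981.735 L/min

981.735 L/min


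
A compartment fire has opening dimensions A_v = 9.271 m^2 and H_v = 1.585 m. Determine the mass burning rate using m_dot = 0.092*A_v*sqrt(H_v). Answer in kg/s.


sqrt(H_v) = 1.2590
m_dot = 0.092 * 9.271 * 1.2590 = 1.0738 kg/s

1.0738 kg/s


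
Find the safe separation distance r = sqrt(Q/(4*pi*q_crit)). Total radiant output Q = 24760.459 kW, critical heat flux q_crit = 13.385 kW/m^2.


4*pi*q_crit = 168.20
Q/(4*pi*q_crit) = 147.21
r = sqrt(147.21) = 12.133 m

12.133 m


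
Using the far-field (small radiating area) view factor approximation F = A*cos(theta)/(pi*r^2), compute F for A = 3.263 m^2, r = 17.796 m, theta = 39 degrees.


cos(39 deg) = 0.77715
pi*r^2 = 994.93
F = 3.263 * 0.77715 / 994.93 = 0.0025487

0.0025487


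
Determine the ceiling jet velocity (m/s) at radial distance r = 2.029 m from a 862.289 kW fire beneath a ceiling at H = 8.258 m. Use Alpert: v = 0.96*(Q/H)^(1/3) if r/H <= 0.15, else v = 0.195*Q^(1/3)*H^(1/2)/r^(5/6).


r/H = 2.029 / 8.258 = 0.24570
r/H > 0.15, so v = 0.195*Q^(1/3)*H^(1/2)/r^(5/6)
Q^(1/3) = 9.5181
H^(1/2) = 2.8737
r^(5/6) = 1.8033
v = 0.195 * 9.5181 * 2.8737 / 1.8033 = 2.9577 m/s

2.9577 m/s
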